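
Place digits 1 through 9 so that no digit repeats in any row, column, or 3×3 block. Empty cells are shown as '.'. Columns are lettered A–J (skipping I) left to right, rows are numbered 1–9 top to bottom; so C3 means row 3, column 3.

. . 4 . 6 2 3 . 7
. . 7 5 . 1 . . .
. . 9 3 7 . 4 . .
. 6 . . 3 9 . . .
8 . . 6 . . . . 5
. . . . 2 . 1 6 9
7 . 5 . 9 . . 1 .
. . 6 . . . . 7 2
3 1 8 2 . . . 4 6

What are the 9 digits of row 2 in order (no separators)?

237541698

J2 = 8: row 2 has {1,5,7}; col 9 has {2,5,6,7,9}; box has {3,4,7} → only 8 remains.
F3 = 8 (sole candidate).
J3 = 1 (sole candidate).
J4 = 4 (sole candidate).
C6 = 3 (sole candidate).
G7 = 8 (sole candidate).
J7 = 3 (sole candidate).
E9 = 5 (sole candidate).
F9 = 7 (sole candidate).
G9 = 9 (sole candidate).
D1 = 9 (sole candidate).
H1 = 5 (sole candidate).
E2 = 4: row 2 has {1,5,7,8}; col 5 has {2,3,5,6,7,9}; box has {1,2,3,5,6,7,8,9} → only 4 remains.
H3 = 2 (sole candidate).
H4 = 8 (sole candidate).
E5 = 1 (sole candidate).
F5 = 4 (sole candidate).
H5 = 3 (sole candidate).
F6 = 5 (sole candidate).
D7 = 4 (sole candidate).
F7 = 6 (sole candidate).
E8 = 8 (sole candidate).
F8 = 3 (sole candidate).
G8 = 5 (sole candidate).
A1 = 1 (sole candidate).
B1 = 8 (sole candidate).
G2 = 6: row 2 has {1,4,5,7,8}; col 7 has {1,3,4,5,8,9}; box has {1,2,3,4,5,7,8} → only 6 remains.
H2 = 9: row 2 has {1,4,5,6,7,8}; col 8 has {1,2,3,4,5,6,7,8}; box has {1,2,3,4,5,6,7,8} → only 9 remains.
B3 = 5 (sole candidate).
D4 = 7 (sole candidate).
G4 = 2 (sole candidate).
C5 = 2 (sole candidate).
G5 = 7 (sole candidate).
A6 = 4 (sole candidate).
B6 = 7 (sole candidate).
D6 = 8 (sole candidate).
B7 = 2 (sole candidate).
A8 = 9 (sole candidate).
B8 = 4 (sole candidate).
D8 = 1 (sole candidate).
A2 = 2: row 2 has {1,4,5,6,7,8,9}; col 1 has {1,3,4,7,8,9}; box has {1,4,5,7,8,9} → only 2 remains.
B2 = 3: row 2 has {1,2,4,5,6,7,8,9}; col 2 has {1,2,4,5,6,7,8}; box has {1,2,4,5,7,8,9} → only 3 remains.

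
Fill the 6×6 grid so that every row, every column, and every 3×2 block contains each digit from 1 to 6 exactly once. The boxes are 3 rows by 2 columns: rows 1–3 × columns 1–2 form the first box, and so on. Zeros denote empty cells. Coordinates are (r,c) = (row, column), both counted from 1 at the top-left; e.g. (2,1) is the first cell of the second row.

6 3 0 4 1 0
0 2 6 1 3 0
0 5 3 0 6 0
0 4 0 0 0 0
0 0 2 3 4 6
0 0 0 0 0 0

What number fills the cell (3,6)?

4

(1,3) = 5: row 1 has {1,3,4,6}; col 3 has {2,3,6}; box has {1,3,4,6} → only 5 remains.
(1,6) = 2: row 1 has {1,3,4,5,6}; col 6 has {6}; box has {1,3,6} → only 2 remains.
(2,1) = 4: row 2 has {1,2,3,6}; col 1 has {6}; box has {2,3,5,6} → only 4 remains.
(2,6) = 5: row 2 has {1,2,3,4,6}; col 6 has {2,6}; box has {1,2,3,6} → only 5 remains.
(3,1) = 1: row 3 has {3,5,6}; col 1 has {4,6}; box has {2,3,4,5,6} → only 1 remains.
(3,4) = 2: row 3 has {1,3,5,6}; col 4 has {1,3,4}; box has {1,3,4,5,6} → only 2 remains.
(3,6) = 4: row 3 has {1,2,3,5,6}; col 6 has {2,5,6}; box has {1,2,3,5,6} → only 4 remains.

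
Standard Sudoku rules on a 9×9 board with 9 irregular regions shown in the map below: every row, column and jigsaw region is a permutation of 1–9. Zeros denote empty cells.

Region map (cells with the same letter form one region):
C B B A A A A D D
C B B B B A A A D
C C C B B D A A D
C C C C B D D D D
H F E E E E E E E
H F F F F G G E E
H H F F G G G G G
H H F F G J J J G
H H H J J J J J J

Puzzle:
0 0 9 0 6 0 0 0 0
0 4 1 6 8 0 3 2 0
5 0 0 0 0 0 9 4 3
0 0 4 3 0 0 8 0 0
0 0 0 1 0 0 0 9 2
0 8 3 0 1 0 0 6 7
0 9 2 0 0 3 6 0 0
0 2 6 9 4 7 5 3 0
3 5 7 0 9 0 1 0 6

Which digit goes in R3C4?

R1C7 = 7: row 1 has {6,9}; col 7 has {1,3,5,6,8,9}; region has {2,3,4,6,9} → only 7 remains.
R2C6 = 5: row 2 has {1,2,3,4,6,8}; col 6 has {3,7}; region has {2,3,4,6,7,9} → only 5 remains.
R2C9 = 9: row 2 has {1,2,3,4,5,6,8}; col 9 has {2,3,6,7}; region has {3,8} → only 9 remains.
R3C3 = 8: row 3 has {3,4,5,9}; col 3 has {1,2,3,4,6,7,9}; region has {3,4,5} → only 8 remains.
R5C2 = 7: row 5 has {1,2,9}; col 2 has {2,4,5,8,9}; region has {1,2,3,6,8,9} → only 7 remains.
R5C3 = 5: row 5 has {1,2,7,9}; col 3 has {1,2,3,4,6,7,8,9}; region has {1,2,6,7,9} → only 5 remains.
R5C5 = 3: row 5 has {1,2,5,7,9}; col 5 has {1,4,6,8,9}; region has {1,2,5,6,7,9} → only 3 remains.
R5C7 = 4: row 5 has {1,2,3,5,7,9}; col 7 has {1,3,5,6,7,8,9}; region has {1,2,3,5,6,7,9} → only 4 remains.
R6C1 = 4: row 6 has {1,3,6,7,8}; col 1 has {3,5}; region has {2,3,5,7,9} → only 4 remains.
R6C4 = 5: row 6 has {1,3,4,6,7,8}; col 4 has {1,3,6,9}; region has {1,2,3,6,7,8,9} → only 5 remains.
R6C7 = 2: row 6 has {1,3,4,5,6,7,8}; col 7 has {1,3,4,5,6,7,8,9}; region has {3,4,6} → only 2 remains.
R7C4 = 4: row 7 has {2,3,6,9}; col 4 has {1,3,5,6,9}; region has {1,2,3,5,6,7,8,9} → only 4 remains.
R9C8 = 8: row 9 has {1,3,5,6,7,9}; col 8 has {2,3,4,6,9}; region has {1,3,5,6,7,9} → only 8 remains.
R1C2 = 3: row 1 has {6,7,9}; col 2 has {2,4,5,7,8,9}; region has {1,4,6,8,9} → only 3 remains.
R1C4 = 8: row 1 has {3,6,7,9}; col 4 has {1,3,4,5,6,9}; region has {2,3,4,5,6,7,9} → only 8 remains.
R1C6 = 1: row 1 has {3,6,7,8,9}; col 6 has {3,5,7}; region has {2,3,4,5,6,7,8,9} → only 1 remains.
R1C8 = 5: row 1 has {1,3,6,7,8,9}; col 8 has {2,3,4,6,8,9}; region has {3,8,9} → only 5 remains.
R1C9 = 4: row 1 has {1,3,5,6,7,8,9}; col 9 has {2,3,6,7,9}; region has {3,5,8,9} → only 4 remains.
R2C1 = 7: row 2 has {1,2,3,4,5,6,8,9}; col 1 has {3,4,5}; region has {3,4,5,8} → only 7 remains.
R4C9 = 1: row 4 has {3,4,8}; col 9 has {2,3,4,6,7,9}; region has {3,4,5,8,9} → only 1 remains.
R5C6 = 8: row 5 has {1,2,3,4,5,7,9}; col 6 has {1,3,5,7}; region has {1,2,3,4,5,6,7,9} → only 8 remains.
R6C6 = 9: row 6 has {1,2,3,4,5,6,7,8}; col 6 has {1,3,5,7,8}; region has {2,3,4,6} → only 9 remains.
R8C9 = 8: row 8 has {2,3,4,5,6,7,9}; col 9 has {1,2,3,4,6,7,9}; region has {2,3,4,6,9} → only 8 remains.
R9C4 = 2: row 9 has {1,3,5,6,7,8,9}; col 4 has {1,3,4,5,6,8,9}; region has {1,3,5,6,7,8,9} → only 2 remains.
R9C6 = 4: row 9 has {1,2,3,5,6,7,8,9}; col 6 has {1,3,5,7,8,9}; region has {1,2,3,5,6,7,8,9} → only 4 remains.
R1C1 = 2: row 1 has {1,3,4,5,6,7,8,9}; col 1 has {3,4,5,7}; region has {3,4,5,7,8} → only 2 remains.
R3C4 = 7: row 3 has {3,4,5,8,9}; col 4 has {1,2,3,4,5,6,8,9}; region has {1,3,4,6,8,9} → only 7 remains.

7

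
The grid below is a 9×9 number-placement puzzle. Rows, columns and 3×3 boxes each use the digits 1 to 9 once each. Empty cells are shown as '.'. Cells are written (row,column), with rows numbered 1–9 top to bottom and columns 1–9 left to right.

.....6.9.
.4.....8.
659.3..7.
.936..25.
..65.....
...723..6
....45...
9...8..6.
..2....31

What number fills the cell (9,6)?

7

(4,5) = 1: row 4 has {2,3,5,6,9}; col 5 has {2,3,4,8}; box has {2,3,5,6,7} → only 1 remains.
(5,5) = 9: row 5 has {5,6}; col 5 has {1,2,3,4,8}; box has {1,2,3,5,6,7} → only 9 remains.
(7,8) = 2: row 7 has {4,5}; col 8 has {3,5,6,7,8,9}; box has {1,3,6} → only 2 remains.
(9,4) = 9: row 9 has {1,2,3}; col 4 has {5,6,7}; box has {4,5,8} → only 9 remains.
(9,6) = 7: row 9 has {1,2,3,9}; col 6 has {3,5,6}; box has {4,5,8,9} → only 7 remains.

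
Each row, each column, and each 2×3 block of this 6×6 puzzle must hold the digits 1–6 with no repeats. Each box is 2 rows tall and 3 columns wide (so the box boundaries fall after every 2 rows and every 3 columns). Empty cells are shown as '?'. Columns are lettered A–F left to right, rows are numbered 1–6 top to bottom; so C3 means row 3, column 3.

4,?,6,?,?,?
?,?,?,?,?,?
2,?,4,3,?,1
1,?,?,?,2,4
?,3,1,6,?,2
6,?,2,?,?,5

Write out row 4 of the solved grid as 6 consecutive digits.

163524

F1 = 3 (sole candidate).
F2 = 6 (sole candidate).
D4 = 5: row 4 has {1,2,4}; col 4 has {3,6}; box has {1,2,3,4} → only 5 remains.
A5 = 5 (sole candidate).
E5 = 4 (sole candidate).
B6 = 4 (sole candidate).
D6 = 1 (sole candidate).
E6 = 3 (sole candidate).
D1 = 2 (sole candidate).
A2 = 3 (sole candidate).
C2 = 5 (sole candidate).
D2 = 4 (sole candidate).
E2 = 1 (sole candidate).
E3 = 6 (sole candidate).
B4 = 6: row 4 has {1,2,4,5}; col 2 has {3,4}; box has {1,2,4} → only 6 remains.
C4 = 3: row 4 has {1,2,4,5,6}; col 3 has {1,2,4,5,6}; box has {1,2,4,6} → only 3 remains.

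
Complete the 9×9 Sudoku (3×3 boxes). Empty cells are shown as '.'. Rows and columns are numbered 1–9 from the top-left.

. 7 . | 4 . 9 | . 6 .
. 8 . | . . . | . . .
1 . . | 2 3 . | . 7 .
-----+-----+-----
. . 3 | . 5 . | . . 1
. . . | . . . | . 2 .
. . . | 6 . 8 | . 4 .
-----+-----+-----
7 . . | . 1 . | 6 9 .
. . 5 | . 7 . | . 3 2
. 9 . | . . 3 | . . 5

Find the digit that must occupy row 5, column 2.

row 1, column 3 = 2: row 1 has {4,6,7,9}; col 3 has {3,5}; box has {1,7,8} → only 2 remains.
row 1, column 5 = 8: row 1 has {2,4,6,7,9}; col 5 has {1,3,5,7}; box has {2,3,4,9} → only 8 remains.
row 1, column 9 = 3: row 1 has {2,4,6,7,8,9}; col 9 has {1,2,5}; box has {6,7} → only 3 remains.
row 2, column 5 = 6: row 2 has {8}; col 5 has {1,3,5,7,8}; box has {2,3,4,8,9} → only 6 remains.
row 3, column 6 = 5: row 3 has {1,2,3,7}; col 6 has {3,8,9}; box has {2,3,4,6,8,9} → only 5 remains.
row 4, column 8 = 8: row 4 has {1,3,5}; col 8 has {2,3,4,6,7,9}; box has {1,2,4} → only 8 remains.
row 9, column 4 = 8: row 9 has {3,5,9}; col 4 has {2,4,6}; box has {1,3,7} → only 8 remains.
row 9, column 8 = 1: row 9 has {3,5,8,9}; col 8 has {2,3,4,6,7,8,9}; box has {2,3,5,6,9} → only 1 remains.
row 1, column 1 = 5: row 1 has {2,3,4,6,7,8,9}; col 1 has {1,7}; box has {1,2,7,8} → only 5 remains.
row 1, column 7 = 1: row 1 has {2,3,4,5,6,7,8,9}; col 7 has {6}; box has {3,6,7} → only 1 remains.
row 2, column 8 = 5: row 2 has {6,8}; col 8 has {1,2,3,4,6,7,8,9}; box has {1,3,6,7} → only 5 remains.
row 7, column 4 = 5: row 7 has {1,6,7,9}; col 4 has {2,4,6,8}; box has {1,3,7,8} → only 5 remains.
row 8, column 4 = 9: row 8 has {2,3,5,7}; col 4 has {2,4,5,6,8}; box has {1,3,5,7,8} → only 9 remains.
row 4, column 4 = 7: row 4 has {1,3,5,8}; col 4 has {2,4,5,6,8,9}; box has {5,6,8} → only 7 remains.
row 4, column 7 = 9: row 4 has {1,3,5,7,8}; col 7 has {1,6}; box has {1,2,4,8} → only 9 remains.
row 6, column 9 = 7: row 6 has {4,6,8}; col 9 has {1,2,3,5}; box has {1,2,4,8,9} → only 7 remains.
row 2, column 4 = 1: row 2 has {5,6,8}; col 4 has {2,4,5,6,7,8,9}; box has {2,3,4,5,6,8,9} → only 1 remains.
row 2, column 6 = 7: row 2 has {1,5,6,8}; col 6 has {3,5,8,9}; box has {1,2,3,4,5,6,8,9} → only 7 remains.
row 5, column 4 = 3: row 5 has {2}; col 4 has {1,2,4,5,6,7,8,9}; box has {5,6,7,8} → only 3 remains.
row 5, column 7 = 5: row 5 has {2,3}; col 7 has {1,6,9}; box has {1,2,4,7,8,9} → only 5 remains.
row 5, column 9 = 6: row 5 has {2,3,5}; col 9 has {1,2,3,5,7}; box has {1,2,4,5,7,8,9} → only 6 remains.
row 6, column 7 = 3: row 6 has {4,6,7,8}; col 7 has {1,5,6,9}; box has {1,2,4,5,6,7,8,9} → only 3 remains.
row 2, column 7 = 2: in row 2, 2 can only go here (every other open cell in that row sees a 2).
row 2, column 1 = 3: in row 2, 3 can only go here (every other open cell in that row sees a 3).
row 5, column 3 = 7: in row 5, 7 can only go here (every other open cell in that row sees a 7).
row 5, column 1 = 8: in row 5, 8 can only go here (every other open cell in that row sees an 8).
row 5, column 5 = 9: in row 5, 9 can only go here (every other open cell in that row sees a 9).
row 6, column 5 = 2: row 6 has {3,4,6,7,8}; col 5 has {1,3,5,6,7,8,9}; box has {3,5,6,7,8,9} → only 2 remains.
row 9, column 5 = 4: row 9 has {1,3,5,8,9}; col 5 has {1,2,3,5,6,7,8,9}; box has {1,3,5,7,8,9} → only 4 remains.
row 9, column 7 = 7: row 9 has {1,3,4,5,8,9}; col 7 has {1,2,3,5,6,9}; box has {1,2,3,5,6,9} → only 7 remains.
row 4, column 6 = 4: row 4 has {1,3,5,7,8,9}; col 6 has {3,5,7,8,9}; box has {2,3,5,6,7,8,9} → only 4 remains.
row 5, column 6 = 1: row 5 has {2,3,5,6,7,8,9}; col 6 has {3,4,5,7,8,9}; box has {2,3,4,5,6,7,8,9} → only 1 remains.
row 6, column 1 = 9: row 6 has {2,3,4,6,7,8}; col 1 has {1,3,5,7,8}; box has {3,7,8} → only 9 remains.
row 6, column 3 = 1: row 6 has {2,3,4,6,7,8,9}; col 3 has {2,3,5,7}; box has {3,7,8,9} → only 1 remains.
row 7, column 6 = 2: row 7 has {1,5,6,7,9}; col 6 has {1,3,4,5,7,8,9}; box has {1,3,4,5,7,8,9} → only 2 remains.
row 8, column 6 = 6: row 8 has {2,3,5,7,9}; col 6 has {1,2,3,4,5,7,8,9}; box has {1,2,3,4,5,7,8,9} → only 6 remains.
row 9, column 3 = 6: row 9 has {1,3,4,5,7,8,9}; col 3 has {1,2,3,5,7}; box has {5,7,9} → only 6 remains.
row 5, column 2 = 4: row 5 has {1,2,3,5,6,7,8,9}; col 2 has {7,8,9}; box has {1,3,7,8,9} → only 4 remains.

4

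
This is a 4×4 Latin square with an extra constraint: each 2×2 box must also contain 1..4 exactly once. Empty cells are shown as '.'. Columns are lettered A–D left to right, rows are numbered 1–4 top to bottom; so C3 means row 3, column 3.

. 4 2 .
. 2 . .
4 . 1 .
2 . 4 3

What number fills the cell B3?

D1 = 1 (sole candidate).
C2 = 3 (sole candidate).
D2 = 4 (sole candidate).
B3 = 3: row 3 has {1,4}; col 2 has {2,4}; box has {2,4} → only 3 remains.

3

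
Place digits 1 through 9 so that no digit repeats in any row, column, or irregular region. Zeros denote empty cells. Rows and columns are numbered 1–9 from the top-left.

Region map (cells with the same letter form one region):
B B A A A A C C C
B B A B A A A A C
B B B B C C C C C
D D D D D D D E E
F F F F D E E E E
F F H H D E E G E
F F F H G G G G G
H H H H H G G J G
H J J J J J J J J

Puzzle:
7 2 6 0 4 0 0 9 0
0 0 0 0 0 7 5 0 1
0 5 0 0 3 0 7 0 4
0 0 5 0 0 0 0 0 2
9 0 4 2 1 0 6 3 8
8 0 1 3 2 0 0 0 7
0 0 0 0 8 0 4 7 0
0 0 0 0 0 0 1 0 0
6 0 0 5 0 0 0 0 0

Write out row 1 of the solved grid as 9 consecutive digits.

726143895

R1C7 = 8: row 1 has {2,4,6,7,9}; col 7 has {1,4,5,6,7}; region has {1,3,4,7,9} → only 8 remains.
R1C9 = 5: row 1 has {2,4,6,7,8,9}; col 9 has {1,2,4,7,8}; region has {1,3,4,7,8,9} → only 5 remains.
R2C5 = 9 (sole candidate).
R3C1 = 1 (sole candidate).
R5C2 = 7 (sole candidate).
R5C6 = 5 (sole candidate).
R6C2 = 6 (sole candidate).
R6C7 = 9 (sole candidate).
R6C8 = 5 (sole candidate).
R7C3 = 3 (sole candidate).
R7C4 = 9 (sole candidate).
R7C9 = 6 (sole candidate).
R9C5 = 7 (sole candidate).
R1C4 = 1: row 1 has {2,4,5,6,7,8,9}; col 4 has {2,3,5,9}; region has {4,5,6,7,9} → only 1 remains.
R1C6 = 3: row 1 has {1,2,4,5,6,7,8,9}; col 6 has {5,7}; region has {1,4,5,6,7,9} → only 3 remains.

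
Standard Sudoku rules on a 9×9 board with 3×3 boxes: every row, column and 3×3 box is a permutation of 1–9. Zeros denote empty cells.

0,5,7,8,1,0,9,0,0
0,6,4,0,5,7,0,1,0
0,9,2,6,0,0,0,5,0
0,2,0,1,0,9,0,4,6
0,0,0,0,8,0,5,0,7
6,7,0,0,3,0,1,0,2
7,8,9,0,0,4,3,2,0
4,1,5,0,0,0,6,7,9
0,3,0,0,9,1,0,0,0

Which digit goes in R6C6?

R1C1 = 3: row 1 has {1,5,7,8,9}; col 1 has {4,6,7}; box has {2,4,5,6,7,9} → only 3 remains.
R1C6 = 2: row 1 has {1,3,5,7,8,9}; col 6 has {1,4,7,9}; box has {1,5,6,7,8} → only 2 remains.
R1C8 = 6: row 1 has {1,2,3,5,7,8,9}; col 8 has {1,2,4,5,7}; box has {1,5,9} → only 6 remains.
R1C9 = 4: row 1 has {1,2,3,5,6,7,8,9}; col 9 has {2,6,7,9}; box has {1,5,6,9} → only 4 remains.
R2C1 = 8: row 2 has {1,4,5,6,7}; col 1 has {3,4,6,7}; box has {2,3,4,5,6,7,9} → only 8 remains.
R2C7 = 2: row 2 has {1,4,5,6,7,8}; col 7 has {1,3,5,6,9}; box has {1,4,5,6,9} → only 2 remains.
R2C9 = 3: row 2 has {1,2,4,5,6,7,8}; col 9 has {2,4,6,7,9}; box has {1,2,4,5,6,9} → only 3 remains.
R3C1 = 1: row 3 has {2,5,6,9}; col 1 has {3,4,6,7,8}; box has {2,3,4,5,6,7,8,9} → only 1 remains.
R3C5 = 4: row 3 has {1,2,5,6,9}; col 5 has {1,3,5,8,9}; box has {1,2,5,6,7,8} → only 4 remains.
R3C6 = 3: row 3 has {1,2,4,5,6,9}; col 6 has {1,2,4,7,9}; box has {1,2,4,5,6,7,8} → only 3 remains.
R3C9 = 8: row 3 has {1,2,3,4,5,6,9}; col 9 has {2,3,4,6,7,9}; box has {1,2,3,4,5,6,9} → only 8 remains.
R4C1 = 5: row 4 has {1,2,4,6,9}; col 1 has {1,3,4,6,7,8}; box has {2,6,7} → only 5 remains.
R4C5 = 7: row 4 has {1,2,4,5,6,9}; col 5 has {1,3,4,5,8,9}; box has {1,3,8,9} → only 7 remains.
R4C7 = 8: row 4 has {1,2,4,5,6,7,9}; col 7 has {1,2,3,5,6,9}; box has {1,2,4,5,6,7} → only 8 remains.
R5C1 = 9: row 5 has {5,7,8}; col 1 has {1,3,4,5,6,7,8}; box has {2,5,6,7} → only 9 remains.
R5C2 = 4: row 5 has {5,7,8,9}; col 2 has {1,2,3,5,6,7,8,9}; box has {2,5,6,7,9} → only 4 remains.
R5C4 = 2: row 5 has {4,5,7,8,9}; col 4 has {1,6,8}; box has {1,3,7,8,9} → only 2 remains.
R5C6 = 6: row 5 has {2,4,5,7,8,9}; col 6 has {1,2,3,4,7,9}; box has {1,2,3,7,8,9} → only 6 remains.
R5C8 = 3: row 5 has {2,4,5,6,7,8,9}; col 8 has {1,2,4,5,6,7}; box has {1,2,4,5,6,7,8} → only 3 remains.
R6C3 = 8: row 6 has {1,2,3,6,7}; col 3 has {2,4,5,7,9}; box has {2,4,5,6,7,9} → only 8 remains.
R6C6 = 5: row 6 has {1,2,3,6,7,8}; col 6 has {1,2,3,4,6,7,9}; box has {1,2,3,6,7,8,9} → only 5 remains.

5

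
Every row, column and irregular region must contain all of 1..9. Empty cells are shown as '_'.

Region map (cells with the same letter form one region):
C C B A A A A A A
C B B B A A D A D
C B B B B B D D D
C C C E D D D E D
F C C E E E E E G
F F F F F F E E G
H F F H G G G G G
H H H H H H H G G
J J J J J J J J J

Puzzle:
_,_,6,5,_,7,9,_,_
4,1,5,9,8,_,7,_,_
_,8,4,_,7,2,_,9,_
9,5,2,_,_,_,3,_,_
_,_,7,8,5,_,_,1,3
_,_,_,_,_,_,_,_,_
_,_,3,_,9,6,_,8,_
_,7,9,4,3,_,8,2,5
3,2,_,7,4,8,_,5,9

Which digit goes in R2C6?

3

R1C2 = 3 (sole candidate).
R1C8 = 4 (sole candidate).
R2C6 = 3: row 2 has {1,4,5,7,8,9}; col 6 has {2,6,7,8}; region has {4,5,7,8,9} → only 3 remains.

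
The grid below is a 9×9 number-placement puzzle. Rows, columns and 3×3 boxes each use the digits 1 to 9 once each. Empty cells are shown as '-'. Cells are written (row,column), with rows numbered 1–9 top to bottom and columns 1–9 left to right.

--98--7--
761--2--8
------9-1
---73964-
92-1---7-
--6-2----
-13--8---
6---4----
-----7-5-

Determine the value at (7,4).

(2,8) = 3: row 2 has {1,2,6,7,8}; col 8 has {4,5,7}; box has {1,7,8,9} → only 3 remains.
(3,5) = 7: in row 3, 7 can only go here (every other open cell in that row sees a 7).
(4,1) = 1: in row 4, 1 can only go here (every other open cell in that row sees a 1).
(4,9) = 2: in row 4, 2 can only go here (every other open cell in that row sees a 2).
(6,2) = 7: in row 6, 7 can only go here (every other open cell in that row sees a 7).
(7,9) = 7: in row 7, 7 can only go here (every other open cell in that row sees a 7).
(8,3) = 7: in row 8, 7 can only go here (every other open cell in that row sees a 7).
(5,5) = 8: in column 5, 8 can only go here (every other open cell in that column sees an 8).
(5,6) = 6: in row 5, 6 can only go here (every other open cell in that row sees a 6).
(5,3) = 4: in row 5, 4 can only go here (every other open cell in that row sees a 4).
(6,1) = 3: in box 4, 3 can only go here (every other open cell in that box sees a 3).
Singles propagation stalls before the target is settled. Branch on (2,7) (candidates {4,5}).
  Try (2,7) = 4: this forces (7,7)=2, (7,1)=4, (8,4)=2, (9,9)=4, (1,9)=6; then box 3 has no cell left for 5 — contradiction.
So (2,7) = 5.
(2,5) = 9 (sole candidate).
(5,7) = 3 (sole candidate).
(5,9) = 5 (sole candidate).
(6,9) = 9 (sole candidate).
(8,9) = 3 (sole candidate).
(2,4) = 4 (sole candidate).
(6,4) = 5 (sole candidate).
(6,6) = 4 (sole candidate).
(9,4) = 3 (hidden single in row 9).
(3,4) = 6 (sole candidate).
(3,8) = 2 (sole candidate).
(1,8) = 6 (sole candidate).
(1,9) = 4 (sole candidate).
(7,8) = 9 (sole candidate).
(9,9) = 6 (sole candidate).
(7,4) = 2: row 7 has {1,3,7,8,9}; col 4 has {1,3,4,5,6,7,8}; box has {3,4,7,8} → only 2 remains.

2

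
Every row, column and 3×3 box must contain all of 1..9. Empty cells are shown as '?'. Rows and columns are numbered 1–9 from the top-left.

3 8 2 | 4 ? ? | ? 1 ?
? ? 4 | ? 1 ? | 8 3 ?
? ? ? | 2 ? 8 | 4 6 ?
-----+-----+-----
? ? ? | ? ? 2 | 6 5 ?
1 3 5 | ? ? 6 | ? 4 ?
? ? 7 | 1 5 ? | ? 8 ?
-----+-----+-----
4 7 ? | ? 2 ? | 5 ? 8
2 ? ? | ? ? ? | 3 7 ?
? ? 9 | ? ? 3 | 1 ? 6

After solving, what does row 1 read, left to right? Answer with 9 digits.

row 3, column 3 = 1: row 3 has {2,4,6,8}; col 3 has {2,4,5,7,9}; box has {2,3,4,8} → only 1 remains.
row 4, column 3 = 8: row 4 has {2,5,6}; col 3 has {1,2,4,5,7,9}; box has {1,3,5,7} → only 8 remains.
row 7, column 8 = 9: row 7 has {2,4,5,7,8}; col 8 has {1,3,4,5,6,7,8}; box has {1,3,5,6,7,8} → only 9 remains.
row 8, column 3 = 6: row 8 has {2,3,7}; col 3 has {1,2,4,5,7,8,9}; box has {2,4,7,9} → only 6 remains.
row 8, column 9 = 4: row 8 has {2,3,6,7}; col 9 has {6,8}; box has {1,3,5,6,7,8,9} → only 4 remains.
row 9, column 2 = 5: row 9 has {1,3,6,9}; col 2 has {3,7,8}; box has {2,4,6,7,9} → only 5 remains.
row 9, column 8 = 2: row 9 has {1,3,5,6,9}; col 8 has {1,3,4,5,6,7,8,9}; box has {1,3,4,5,6,7,8,9} → only 2 remains.
row 3, column 2 = 9: row 3 has {1,2,4,6,8}; col 2 has {3,5,7,8}; box has {1,2,3,4,8} → only 9 remains.
row 4, column 1 = 9: row 4 has {2,5,6,8}; col 1 has {1,2,3,4}; box has {1,3,5,7,8} → only 9 remains.
row 4, column 2 = 4: row 4 has {2,5,6,8,9}; col 2 has {3,5,7,8,9}; box has {1,3,5,7,8,9} → only 4 remains.
row 6, column 1 = 6: row 6 has {1,5,7,8}; col 1 has {1,2,3,4,9}; box has {1,3,4,5,7,8,9} → only 6 remains.
row 6, column 2 = 2: row 6 has {1,5,6,7,8}; col 2 has {3,4,5,7,8,9}; box has {1,3,4,5,6,7,8,9} → only 2 remains.
row 6, column 7 = 9: row 6 has {1,2,5,6,7,8}; col 7 has {1,3,4,5,6,8}; box has {4,5,6,8} → only 9 remains.
row 6, column 9 = 3: row 6 has {1,2,5,6,7,8,9}; col 9 has {4,6,8}; box has {4,5,6,8,9} → only 3 remains.
row 7, column 3 = 3: row 7 has {2,4,5,7,8,9}; col 3 has {1,2,4,5,6,7,8,9}; box has {2,4,5,6,7,9} → only 3 remains.
row 7, column 4 = 6: row 7 has {2,3,4,5,7,8,9}; col 4 has {1,2,4}; box has {2,3} → only 6 remains.
row 7, column 6 = 1: row 7 has {2,3,4,5,6,7,8,9}; col 6 has {2,3,6,8}; box has {2,3,6} → only 1 remains.
row 8, column 2 = 1: row 8 has {2,3,4,6,7}; col 2 has {2,3,4,5,7,8,9}; box has {2,3,4,5,6,7,9} → only 1 remains.
row 9, column 1 = 8: row 9 has {1,2,3,5,6,9}; col 1 has {1,2,3,4,6,9}; box has {1,2,3,4,5,6,7,9} → only 8 remains.
row 9, column 4 = 7: row 9 has {1,2,3,5,6,8,9}; col 4 has {1,2,4,6}; box has {1,2,3,6} → only 7 remains.
row 9, column 5 = 4: row 9 has {1,2,3,5,6,7,8,9}; col 5 has {1,2,5}; box has {1,2,3,6,7} → only 4 remains.
row 1, column 7 = 7: row 1 has {1,2,3,4,8}; col 7 has {1,3,4,5,6,8,9}; box has {1,3,4,6,8} → only 7 remains.
row 2, column 2 = 6: row 2 has {1,3,4,8}; col 2 has {1,2,3,4,5,7,8,9}; box has {1,2,3,4,8,9} → only 6 remains.
row 3, column 9 = 5: row 3 has {1,2,4,6,8,9}; col 9 has {3,4,6,8}; box has {1,3,4,6,7,8} → only 5 remains.
row 4, column 4 = 3: row 4 has {2,4,5,6,8,9}; col 4 has {1,2,4,6,7}; box has {1,2,5,6} → only 3 remains.
row 4, column 5 = 7: row 4 has {2,3,4,5,6,8,9}; col 5 has {1,2,4,5}; box has {1,2,3,5,6} → only 7 remains.
row 4, column 9 = 1: row 4 has {2,3,4,5,6,7,8,9}; col 9 has {3,4,5,6,8}; box has {3,4,5,6,8,9} → only 1 remains.
row 5, column 7 = 2: row 5 has {1,3,4,5,6}; col 7 has {1,3,4,5,6,7,8,9}; box has {1,3,4,5,6,8,9} → only 2 remains.
row 5, column 9 = 7: row 5 has {1,2,3,4,5,6}; col 9 has {1,3,4,5,6,8}; box has {1,2,3,4,5,6,8,9} → only 7 remains.
row 6, column 6 = 4: row 6 has {1,2,3,5,6,7,8,9}; col 6 has {1,2,3,6,8}; box has {1,2,3,5,6,7} → only 4 remains.
row 1, column 9 = 9: row 1 has {1,2,3,4,7,8}; col 9 has {1,3,4,5,6,7,8}; box has {1,3,4,5,6,7,8} → only 9 remains.
row 2, column 9 = 2: row 2 has {1,3,4,6,8}; col 9 has {1,3,4,5,6,7,8,9}; box has {1,3,4,5,6,7,8,9} → only 2 remains.
row 3, column 1 = 7: row 3 has {1,2,4,5,6,8,9}; col 1 has {1,2,3,4,6,8,9}; box has {1,2,3,4,6,8,9} → only 7 remains.
row 3, column 5 = 3: row 3 has {1,2,4,5,6,7,8,9}; col 5 has {1,2,4,5,7}; box has {1,2,4,8} → only 3 remains.
row 1, column 5 = 6: row 1 has {1,2,3,4,7,8,9}; col 5 has {1,2,3,4,5,7}; box has {1,2,3,4,8} → only 6 remains.
row 1, column 6 = 5: row 1 has {1,2,3,4,6,7,8,9}; col 6 has {1,2,3,4,6,8}; box has {1,2,3,4,6,8} → only 5 remains.

382465719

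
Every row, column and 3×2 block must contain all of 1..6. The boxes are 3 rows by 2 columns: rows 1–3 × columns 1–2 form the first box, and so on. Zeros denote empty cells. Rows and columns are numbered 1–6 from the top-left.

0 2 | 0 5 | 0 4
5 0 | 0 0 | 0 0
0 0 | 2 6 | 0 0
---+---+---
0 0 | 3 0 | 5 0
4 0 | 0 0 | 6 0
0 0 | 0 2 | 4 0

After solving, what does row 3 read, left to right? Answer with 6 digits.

r1c3 = 1 (sole candidate).
r1c5 = 3 (sole candidate).
r2c3 = 4 (sole candidate).
r2c4 = 3 (sole candidate).
r3c5 = 1: row 3 has {2,6}; col 5 has {3,4,5,6}; box has {3,4} → only 1 remains.
r3c6 = 5: row 3 has {1,2,6}; col 6 has {4}; box has {1,3,4} → only 5 remains.
r5c3 = 5 (sole candidate).
r5c4 = 1 (sole candidate).
r6c3 = 6 (sole candidate).
r1c1 = 6 (sole candidate).
r2c2 = 1 (sole candidate).
r2c5 = 2 (sole candidate).
r2c6 = 6 (sole candidate).
r3c1 = 3: row 3 has {1,2,5,6}; col 1 has {4,5,6}; box has {1,2,5,6} → only 3 remains.
r3c2 = 4: row 3 has {1,2,3,5,6}; col 2 has {1,2}; box has {1,2,3,5,6} → only 4 remains.

342615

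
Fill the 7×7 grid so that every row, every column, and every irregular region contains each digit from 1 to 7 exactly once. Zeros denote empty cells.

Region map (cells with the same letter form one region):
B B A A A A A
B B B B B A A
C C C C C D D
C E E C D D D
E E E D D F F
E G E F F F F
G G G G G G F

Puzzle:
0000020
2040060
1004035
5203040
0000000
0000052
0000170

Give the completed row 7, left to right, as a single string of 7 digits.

4526173

row 5, column 6 = 1: row 5 has {}; col 6 has {2,3,4,5,6,7}; region has {2,5} → only 1 remains.
row 6, column 3 = 1: in row 6, 1 can only go here (every other open cell in that row sees a 1).
row 4, column 7 = 1: in row 4, 1 can only go here (every other open cell in that row sees a 1).
row 1, column 4 = 1: in region A, 1 can only go here (every other open cell in that region sees a 1).
row 2, column 2 = 1: in row 2, 1 can only go here (every other open cell in that row sees a 1).
Singles propagation stalls before every target cell is settled. Branch on row 2, column 4 (candidates {5,7}).
  Try row 2, column 4 = 7: this forces row 2, column 7=3, row 6, column 4=6; then column 7 has no cell left for 6 — contradiction.
So row 2, column 4 = 5.
row 1, column 5 = 5 (hidden single in column 5).
row 1, column 7 = 4 (hidden single in row 1).
row 6, column 5 = 4 (hidden single in column 5).
row 2, column 5 = 3 (hidden single in column 5).
row 2, column 7 = 7 (sole candidate).
row 1, column 3 = 3 (sole candidate).
row 6, column 4 = 7 (hidden single in region F).
Singles propagation stalls; row 7, column 1 is still open with candidates {3,4,6}.
  Try row 7, column 1 = 3: then row 6 has no cell left for 3 — contradiction.
  Try row 7, column 1 = 6: then row 6 has no cell left for 6 — contradiction.
So row 7, column 1 = 4.
row 5, column 2 = 4 (hidden single in row 5).
row 5, column 3 = 5 (hidden single in row 5).
row 7, column 2 = 5: in row 7, 5 can only go here (every other open cell in that row sees a 5).
row 7, column 7 = 3: in row 7, 3 can only go here (every other open cell in that row sees a 3).
row 5, column 7 = 6 (sole candidate).
row 5, column 4 = 2 (sole candidate).
row 5, column 5 = 7 (sole candidate).
row 7, column 4 = 6: row 7 has {1,3,4,5,7}; col 4 has {1,2,3,4,5,7}; region has {1,4,5,7} → only 6 remains.
row 4, column 5 = 6 (sole candidate).
row 5, column 1 = 3 (sole candidate).
row 6, column 1 = 6 (sole candidate).
row 6, column 2 = 3 (sole candidate).
row 7, column 3 = 2: row 7 has {1,3,4,5,6,7}; col 3 has {1,3,4,5}; region has {1,3,4,5,6,7} → only 2 remains.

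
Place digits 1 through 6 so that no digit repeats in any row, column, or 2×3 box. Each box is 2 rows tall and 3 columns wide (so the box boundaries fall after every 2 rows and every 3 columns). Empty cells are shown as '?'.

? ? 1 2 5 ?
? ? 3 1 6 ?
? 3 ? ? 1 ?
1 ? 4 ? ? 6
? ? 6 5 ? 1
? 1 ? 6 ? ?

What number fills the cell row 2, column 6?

4

row 2, column 6 = 4: row 2 has {1,3,6}; col 6 has {1,6}; box has {1,2,5,6} → only 4 remains.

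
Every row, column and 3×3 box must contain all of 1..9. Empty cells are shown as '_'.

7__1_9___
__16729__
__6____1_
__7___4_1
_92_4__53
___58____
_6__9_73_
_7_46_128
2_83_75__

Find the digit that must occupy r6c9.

9

r3c4 = 8: row 3 has {1,6}; col 4 has {1,3,4,5,6}; box has {1,2,6,7,9} → only 8 remains.
r5c4 = 7: row 5 has {2,3,4,5,9}; col 4 has {1,3,4,5,6,8}; box has {4,5,8} → only 7 remains.
r7c4 = 2: row 7 has {3,6,7,9}; col 4 has {1,3,4,5,6,7,8}; box has {3,4,6,7,9} → only 2 remains.
r7c9 = 4: row 7 has {2,3,6,7,9}; col 9 has {1,3,8}; box has {1,2,3,5,7,8} → only 4 remains.
r8c6 = 5: row 8 has {1,2,4,6,7,8}; col 6 has {2,7,9}; box has {2,3,4,6,7,9} → only 5 remains.
r9c5 = 1: row 9 has {2,3,5,7,8}; col 5 has {4,6,7,8,9}; box has {2,3,4,5,6,7,9} → only 1 remains.
r2c9 = 5: row 2 has {1,2,6,7,9}; col 9 has {1,3,4,8}; box has {1,9} → only 5 remains.
r4c4 = 9: row 4 has {1,4,7}; col 4 has {1,2,3,4,5,6,7,8}; box has {4,5,7,8} → only 9 remains.
r7c3 = 5: row 7 has {2,3,4,6,7,9}; col 3 has {1,2,6,7,8}; box has {2,6,7,8} → only 5 remains.
r7c6 = 8: row 7 has {2,3,4,5,6,7,9}; col 6 has {2,5,7,9}; box has {1,2,3,4,5,6,7,9} → only 8 remains.
r9c2 = 4: row 9 has {1,2,3,5,7,8}; col 2 has {6,7,9}; box has {2,5,6,7,8} → only 4 remains.
r7c1 = 1: row 7 has {2,3,4,5,6,7,8,9}; col 1 has {2,7}; box has {2,4,5,6,7,8} → only 1 remains.
r3c9 = 7: in row 3, 7 can only go here (every other open cell in that row sees a 7).
r3c1 = 9: in row 3, 9 can only go here (every other open cell in that row sees a 9).
r8c1 = 3: row 8 has {1,2,4,5,6,7,8}; col 1 has {1,2,7,9}; box has {1,2,4,5,6,7,8} → only 3 remains.
r8c3 = 9: row 8 has {1,2,3,4,5,6,7,8}; col 3 has {1,2,5,6,7,8}; box has {1,2,3,4,5,6,7,8} → only 9 remains.
r2c2 = 3: in row 2, 3 can only go here (every other open cell in that row sees a 3).
r1c3 = 4: row 1 has {1,7,9}; col 3 has {1,2,5,6,7,8,9}; box has {1,3,6,7,9} → only 4 remains.
r2c1 = 8: row 2 has {1,2,3,5,6,7,9}; col 1 has {1,2,3,7,9}; box has {1,3,4,6,7,9} → only 8 remains.
r2c8 = 4: row 2 has {1,2,3,5,6,7,8,9}; col 8 has {1,2,3,5}; box has {1,5,7,9} → only 4 remains.
r5c1 = 6: row 5 has {2,3,4,5,7,9}; col 1 has {1,2,3,7,8,9}; box has {2,7,9} → only 6 remains.
r5c6 = 1: row 5 has {2,3,4,5,6,7,9}; col 6 has {2,5,7,8,9}; box has {4,5,7,8,9} → only 1 remains.
r5c7 = 8: row 5 has {1,2,3,4,5,6,7,9}; col 7 has {1,4,5,7,9}; box has {1,3,4,5} → only 8 remains.
r6c1 = 4: row 6 has {5,8}; col 1 has {1,2,3,6,7,8,9}; box has {2,6,7,9} → only 4 remains.
r6c2 = 1: row 6 has {4,5,8}; col 2 has {3,4,6,7,9}; box has {2,4,6,7,9} → only 1 remains.
r6c3 = 3: row 6 has {1,4,5,8}; col 3 has {1,2,4,5,6,7,8,9}; box has {1,2,4,6,7,9} → only 3 remains.
r6c6 = 6: row 6 has {1,3,4,5,8}; col 6 has {1,2,5,7,8,9}; box has {1,4,5,7,8,9} → only 6 remains.
r6c7 = 2: row 6 has {1,3,4,5,6,8}; col 7 has {1,4,5,7,8,9}; box has {1,3,4,5,8} → only 2 remains.
r6c9 = 9: row 6 has {1,2,3,4,5,6,8}; col 9 has {1,3,4,5,7,8}; box has {1,2,3,4,5,8} → only 9 remains.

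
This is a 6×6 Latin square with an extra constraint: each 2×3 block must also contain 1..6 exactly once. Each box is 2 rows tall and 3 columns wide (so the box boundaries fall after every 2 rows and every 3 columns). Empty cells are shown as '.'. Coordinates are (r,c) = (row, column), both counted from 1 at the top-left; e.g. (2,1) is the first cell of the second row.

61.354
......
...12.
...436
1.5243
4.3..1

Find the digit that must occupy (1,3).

2

(1,3) = 2: row 1 has {1,3,4,5,6}; col 3 has {3,5}; box has {1,6} → only 2 remains.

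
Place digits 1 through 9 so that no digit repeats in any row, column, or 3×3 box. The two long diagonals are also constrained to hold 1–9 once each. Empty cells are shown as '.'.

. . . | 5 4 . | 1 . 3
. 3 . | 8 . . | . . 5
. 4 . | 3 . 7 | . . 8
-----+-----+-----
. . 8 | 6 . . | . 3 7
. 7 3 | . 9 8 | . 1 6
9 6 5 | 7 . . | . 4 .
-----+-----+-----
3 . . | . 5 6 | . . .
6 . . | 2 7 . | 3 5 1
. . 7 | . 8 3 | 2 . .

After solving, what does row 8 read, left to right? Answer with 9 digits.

689274351

row 3, column 7 = 6: row 3 has {3,4,7,8}; col 7 has {1,2,3}; box has {1,3,5,8}; anti-diagonal has {3,7,9} → only 6 remains.
row 5, column 4 = 4: row 5 has {1,3,6,7,8,9}; col 4 has {2,3,5,6,7,8}; box has {6,7,8,9} → only 4 remains.
row 5, column 7 = 5: row 5 has {1,3,4,6,7,8,9}; col 7 has {1,2,3,6}; box has {1,3,4,6,7} → only 5 remains.
row 6, column 7 = 8: row 6 has {4,5,6,7,9}; col 7 has {1,2,3,5,6}; box has {1,3,4,5,6,7} → only 8 remains.
row 6, column 9 = 2: row 6 has {4,5,6,7,8,9}; col 9 has {1,3,5,6,7,8}; box has {1,3,4,5,6,7,8} → only 2 remains.
row 8, column 2 = 8: row 8 has {1,2,3,5,6,7}; col 2 has {3,4,6,7}; box has {3,6,7}; anti-diagonal has {3,6,7,9} → only 8 remains.
row 9, column 9 = 4: row 9 has {2,3,7,8}; col 9 has {1,2,3,5,6,7,8}; box has {1,2,3,5}; main diagonal has {3,5,6,9} → only 4 remains.
row 2, column 8 = 2: row 2 has {3,5,8}; col 8 has {1,3,4,5}; box has {1,3,5,6,8}; anti-diagonal has {3,6,7,8,9} → only 2 remains.
row 3, column 8 = 9: row 3 has {3,4,6,7,8}; col 8 has {1,2,3,4,5}; box has {1,2,3,5,6,8} → only 9 remains.
row 4, column 7 = 9: row 4 has {3,6,7,8}; col 7 has {1,2,3,5,6,8}; box has {1,2,3,4,5,6,7,8} → only 9 remains.
row 5, column 1 = 2: row 5 has {1,3,4,5,6,7,8,9}; col 1 has {3,6,9}; box has {3,5,6,7,8,9} → only 2 remains.
row 6, column 6 = 1: row 6 has {2,4,5,6,7,8,9}; col 6 has {3,6,7,8}; box has {4,6,7,8,9}; main diagonal has {3,4,5,6,9} → only 1 remains.
row 7, column 7 = 7: row 7 has {3,5,6}; col 7 has {1,2,3,5,6,8,9}; box has {1,2,3,4,5}; main diagonal has {1,3,4,5,6,9} → only 7 remains.
row 7, column 8 = 8: row 7 has {3,5,6,7}; col 8 has {1,2,3,4,5,9}; box has {1,2,3,4,5,7} → only 8 remains.
row 7, column 9 = 9: row 7 has {3,5,6,7,8}; col 9 has {1,2,3,4,5,6,7,8}; box has {1,2,3,4,5,7,8} → only 9 remains.
row 9, column 8 = 6: row 9 has {2,3,4,7,8}; col 8 has {1,2,3,4,5,8,9}; box has {1,2,3,4,5,7,8,9} → only 6 remains.
row 1, column 1 = 8: row 1 has {1,3,4,5}; col 1 has {2,3,6,9}; box has {3,4}; main diagonal has {1,3,4,5,6,7,9} → only 8 remains.
row 1, column 8 = 7: row 1 has {1,3,4,5,8}; col 8 has {1,2,3,4,5,6,8,9}; box has {1,2,3,5,6,8,9} → only 7 remains.
row 2, column 6 = 9: row 2 has {2,3,5,8}; col 6 has {1,3,6,7,8}; box has {3,4,5,7,8} → only 9 remains.
row 2, column 7 = 4: row 2 has {2,3,5,8,9}; col 7 has {1,2,3,5,6,7,8,9}; box has {1,2,3,5,6,7,8,9} → only 4 remains.
row 3, column 3 = 2: row 3 has {3,4,6,7,8,9}; col 3 has {3,5,7,8}; box has {3,4,8}; main diagonal has {1,3,4,5,6,7,8,9} → only 2 remains.
row 3, column 5 = 1: row 3 has {2,3,4,6,7,8,9}; col 5 has {4,5,7,8,9}; box has {3,4,5,7,8,9} → only 1 remains.
row 4, column 2 = 1: row 4 has {3,6,7,8,9}; col 2 has {3,4,6,7,8}; box has {2,3,5,6,7,8,9} → only 1 remains.
row 4, column 5 = 2: row 4 has {1,3,6,7,8,9}; col 5 has {1,4,5,7,8,9}; box has {1,4,6,7,8,9} → only 2 remains.
row 4, column 6 = 5: row 4 has {1,2,3,6,7,8,9}; col 6 has {1,3,6,7,8,9}; box has {1,2,4,6,7,8,9}; anti-diagonal has {2,3,6,7,8,9} → only 5 remains.
row 6, column 5 = 3: row 6 has {1,2,4,5,6,7,8,9}; col 5 has {1,2,4,5,7,8,9}; box has {1,2,4,5,6,7,8,9} → only 3 remains.
row 7, column 2 = 2: row 7 has {3,5,6,7,8,9}; col 2 has {1,3,4,6,7,8}; box has {3,6,7,8} → only 2 remains.
row 7, column 4 = 1: row 7 has {2,3,5,6,7,8,9}; col 4 has {2,3,4,5,6,7,8}; box has {2,3,5,6,7,8} → only 1 remains.
row 8, column 6 = 4: row 8 has {1,2,3,5,6,7,8}; col 6 has {1,3,5,6,7,8,9}; box has {1,2,3,5,6,7,8} → only 4 remains.
row 9, column 1 = 1: row 9 has {2,3,4,6,7,8}; col 1 has {2,3,6,8,9}; box has {2,3,6,7,8}; anti-diagonal has {2,3,5,6,7,8,9} → only 1 remains.
row 9, column 4 = 9: row 9 has {1,2,3,4,6,7,8}; col 4 has {1,2,3,4,5,6,7,8}; box has {1,2,3,4,5,6,7,8} → only 9 remains.
row 1, column 2 = 9: row 1 has {1,3,4,5,7,8}; col 2 has {1,2,3,4,6,7,8}; box has {2,3,4,8} → only 9 remains.
row 1, column 3 = 6: row 1 has {1,3,4,5,7,8,9}; col 3 has {2,3,5,7,8}; box has {2,3,4,8,9} → only 6 remains.
row 1, column 6 = 2: row 1 has {1,3,4,5,6,7,8,9}; col 6 has {1,3,4,5,6,7,8,9}; box has {1,3,4,5,7,8,9} → only 2 remains.
row 2, column 1 = 7: row 2 has {2,3,4,5,8,9}; col 1 has {1,2,3,6,8,9}; box has {2,3,4,6,8,9} → only 7 remains.
row 2, column 3 = 1: row 2 has {2,3,4,5,7,8,9}; col 3 has {2,3,5,6,7,8}; box has {2,3,4,6,7,8,9} → only 1 remains.
row 2, column 5 = 6: row 2 has {1,2,3,4,5,7,8,9}; col 5 has {1,2,3,4,5,7,8,9}; box has {1,2,3,4,5,7,8,9} → only 6 remains.
row 3, column 1 = 5: row 3 has {1,2,3,4,6,7,8,9}; col 1 has {1,2,3,6,7,8,9}; box has {1,2,3,4,6,7,8,9} → only 5 remains.
row 4, column 1 = 4: row 4 has {1,2,3,5,6,7,8,9}; col 1 has {1,2,3,5,6,7,8,9}; box has {1,2,3,5,6,7,8,9} → only 4 remains.
row 7, column 3 = 4: row 7 has {1,2,3,5,6,7,8,9}; col 3 has {1,2,3,5,6,7,8}; box has {1,2,3,6,7,8}; anti-diagonal has {1,2,3,5,6,7,8,9} → only 4 remains.
row 8, column 3 = 9: row 8 has {1,2,3,4,5,6,7,8}; col 3 has {1,2,3,4,5,6,7,8}; box has {1,2,3,4,6,7,8} → only 9 remains.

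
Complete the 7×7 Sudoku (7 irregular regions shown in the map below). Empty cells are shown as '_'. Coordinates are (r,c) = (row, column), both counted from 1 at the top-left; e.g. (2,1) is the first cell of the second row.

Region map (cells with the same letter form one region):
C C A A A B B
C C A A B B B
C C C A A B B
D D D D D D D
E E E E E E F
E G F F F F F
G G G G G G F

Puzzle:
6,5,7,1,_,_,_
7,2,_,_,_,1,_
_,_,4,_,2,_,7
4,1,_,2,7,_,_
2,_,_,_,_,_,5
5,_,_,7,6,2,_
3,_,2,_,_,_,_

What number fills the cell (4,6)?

(3,1) = 1: row 3 has {2,4,7}; col 1 has {2,3,4,5,6,7}; region has {2,4,5,6,7} → only 1 remains.
(3,2) = 3: row 3 has {1,2,4,7}; col 2 has {1,2,5}; region has {1,2,4,5,6,7} → only 3 remains.
(6,2) = 4: row 6 has {2,5,6,7}; col 2 has {1,2,3,5}; region has {2,3} → only 4 remains.
(1,7) = 2: in row 1, 2 can only go here (every other open cell in that row sees a 2).
(7,7) = 4: in row 7, 4 can only go here (every other open cell in that row sees a 4).
(7,5) = 1: in row 7, 1 can only go here (every other open cell in that row sees a 1).
(5,3) = 1: in row 5, 1 can only go here (every other open cell in that row sees a 1).
(6,3) = 3: row 6 has {2,4,5,6,7}; col 3 has {1,2,4,7}; region has {2,4,5,6,7} → only 3 remains.
(6,7) = 1: row 6 has {2,3,4,5,6,7}; col 7 has {2,4,5,7}; region has {2,3,4,5,6,7} → only 1 remains.
(2,5) = 5: in column 5, 5 can only go here (every other open cell in that column sees a 5).
(2,3) = 6: row 2 has {1,2,5,7}; col 3 has {1,2,3,4,7}; region has {1,2,7} → only 6 remains.
(2,7) = 3: row 2 has {1,2,5,6,7}; col 7 has {1,2,4,5,7}; region has {1,2,5,7} → only 3 remains.
(3,4) = 5: row 3 has {1,2,3,4,7}; col 4 has {1,2,7}; region has {1,2,6,7} → only 5 remains.
(3,6) = 6: row 3 has {1,2,3,4,5,7}; col 6 has {1,2}; region has {1,2,3,5,7} → only 6 remains.
(4,3) = 5: row 4 has {1,2,4,7}; col 3 has {1,2,3,4,6,7}; region has {1,2,4,7} → only 5 remains.
(4,6) = 3: row 4 has {1,2,4,5,7}; col 6 has {1,2,6}; region has {1,2,4,5,7} → only 3 remains.

3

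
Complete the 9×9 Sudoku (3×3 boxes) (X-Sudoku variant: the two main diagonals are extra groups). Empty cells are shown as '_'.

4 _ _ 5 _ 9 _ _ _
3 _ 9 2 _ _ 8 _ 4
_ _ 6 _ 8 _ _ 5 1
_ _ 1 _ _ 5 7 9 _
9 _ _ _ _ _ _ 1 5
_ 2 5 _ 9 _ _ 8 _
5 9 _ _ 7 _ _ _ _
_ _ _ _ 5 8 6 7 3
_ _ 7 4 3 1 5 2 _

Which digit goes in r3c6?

r2c8 = 6 (sole candidate).
r3c2 = 7 (sole candidate).
r3c4 = 3 (sole candidate).
r3c6 = 4: row 3 has {1,3,5,6,7,8}; col 6 has {1,5,8,9}; box has {2,3,5,8,9} → only 4 remains.

4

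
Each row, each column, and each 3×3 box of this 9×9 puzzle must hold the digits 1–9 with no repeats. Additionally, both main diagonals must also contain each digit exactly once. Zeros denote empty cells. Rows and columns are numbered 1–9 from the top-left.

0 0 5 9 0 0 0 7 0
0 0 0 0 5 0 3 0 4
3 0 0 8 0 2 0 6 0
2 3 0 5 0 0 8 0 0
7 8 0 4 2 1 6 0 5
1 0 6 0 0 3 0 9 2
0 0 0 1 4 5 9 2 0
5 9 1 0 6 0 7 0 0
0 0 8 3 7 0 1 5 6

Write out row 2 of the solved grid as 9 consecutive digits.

R1C7 = 2 (sole candidate).
R3C5 = 1 (sole candidate).
R3C7 = 5 (sole candidate).
R3C9 = 9 (sole candidate).
R4C5 = 9 (sole candidate).
R5C3 = 9 (sole candidate).
R5C8 = 3 (sole candidate).
R6C4 = 7 (sole candidate).
R6C5 = 8 (sole candidate).
R6C7 = 4 (sole candidate).
R7C1 = 6 (sole candidate).
R7C2 = 7 (sole candidate).
R7C3 = 3 (sole candidate).
R7C9 = 8 (sole candidate).
R8C4 = 2 (sole candidate).
R8C6 = 8 (sole candidate).
R8C8 = 4 (sole candidate).
R8C9 = 3 (sole candidate).
R9C1 = 4 (sole candidate).
R9C2 = 2 (sole candidate).
R9C6 = 9 (sole candidate).
R1C1 = 8 (sole candidate).
R1C5 = 3 (sole candidate).
R1C9 = 1 (sole candidate).
R2C1 = 9: row 2 has {3,4,5}; col 1 has {1,2,3,4,5,6,7,8}; box has {3,5,8} → only 9 remains.
R2C2 = 1: row 2 has {3,4,5,9}; col 2 has {2,3,7,8,9}; box has {3,5,8,9}; main diagonal has {2,3,4,5,6,8,9} → only 1 remains.
R2C4 = 6: row 2 has {1,3,4,5,9}; col 4 has {1,2,3,4,5,7,8,9}; box has {1,2,3,5,8,9} → only 6 remains.
R2C6 = 7: row 2 has {1,3,4,5,6,9}; col 6 has {1,2,3,5,8,9}; box has {1,2,3,5,6,8,9} → only 7 remains.
R2C8 = 8: row 2 has {1,3,4,5,6,7,9}; col 8 has {2,3,4,5,6,7,9}; box has {1,2,3,4,5,6,7,9}; anti-diagonal has {1,2,3,4,5,7,9} → only 8 remains.
R3C2 = 4 (sole candidate).
R3C3 = 7 (sole candidate).
R4C3 = 4 (sole candidate).
R4C6 = 6 (sole candidate).
R4C8 = 1 (sole candidate).
R4C9 = 7 (sole candidate).
R6C2 = 5 (sole candidate).
R1C2 = 6 (sole candidate).
R1C6 = 4 (sole candidate).
R2C3 = 2: row 2 has {1,3,4,5,6,7,8,9}; col 3 has {1,3,4,5,6,7,8,9}; box has {1,3,4,5,6,7,8,9} → only 2 remains.

912657384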